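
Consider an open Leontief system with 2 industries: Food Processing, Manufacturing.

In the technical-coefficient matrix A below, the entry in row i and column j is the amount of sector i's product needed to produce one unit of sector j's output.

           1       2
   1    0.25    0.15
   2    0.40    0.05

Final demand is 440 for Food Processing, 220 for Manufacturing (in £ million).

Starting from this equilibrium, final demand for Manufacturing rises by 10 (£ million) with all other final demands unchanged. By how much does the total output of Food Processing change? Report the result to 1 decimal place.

I − A =
  [   0.75    -0.15]
  [  -0.40     0.95]
det(I−A) = (0.75)(0.95) − (-0.15)(-0.40) = 0.6525
adj(I−A) = [[0.95, 0.15], [0.40, 0.75]]
(I − A)⁻¹ = adj(I−A) / det(I−A) ≈
  [   1.4559     0.2299]
  [   0.6130     1.1494]
Δx = (I − A)⁻¹ Δd with Δd having +10 in the Manufacturing component and 0 elsewhere.
So Δx_1 = L_12 · (+10), where L_12 = adj(I−A)_12 / det(I−A) = 0.15 / 0.6525.
Δx_1 = 0.15 × (+10) / 0.6525 = 1.50 / 0.6525 ≈ 2.3.

Δx_1 = 2.3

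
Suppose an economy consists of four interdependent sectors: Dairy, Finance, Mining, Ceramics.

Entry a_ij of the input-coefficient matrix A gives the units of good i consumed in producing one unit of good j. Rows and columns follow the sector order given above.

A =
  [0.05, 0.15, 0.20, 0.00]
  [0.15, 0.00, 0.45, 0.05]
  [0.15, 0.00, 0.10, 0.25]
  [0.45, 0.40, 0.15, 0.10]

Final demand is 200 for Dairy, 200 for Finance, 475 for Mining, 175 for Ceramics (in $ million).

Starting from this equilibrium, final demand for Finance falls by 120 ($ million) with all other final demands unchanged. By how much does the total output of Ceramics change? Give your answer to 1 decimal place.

Δx_C = -80.9

I − A =
  [   0.95    -0.15    -0.20     0.00]
  [  -0.15     1.00    -0.45    -0.05]
  [  -0.15     0.00     0.90    -0.25]
  [  -0.45    -0.40    -0.15     0.90]
Compute the cofactors C_ij = (−1)^(i+j)·(3×3 minor ij) of I−A; the adjugate is their transpose:
adj(I−A) = Cᵀ =
  [ 0.709500   0.135875   0.237875   0.073625]
  [ 0.248625   0.684375   0.423375   0.155625]
  [ 0.259500   0.132125   0.812375   0.233000]
  [ 0.508500   0.394125   0.442500   0.794625]
det(I−A) = Σ_j (I−A)_1j·C_1j = (0.95)(0.709500) + (-0.15)(0.248625) + (-0.20)(0.259500) + (0.00)(0.508500) = 0.58483125
(I − A)⁻¹ = adj(I−A) / det(I−A) ≈
  [   1.2132     0.2323     0.4067     0.1259]
  [   0.4251     1.1702     0.7239     0.2661]
  [   0.4437     0.2259     1.3891     0.3984]
  [   0.8695     0.6739     0.7566     1.3587]
Δx = (I − A)⁻¹ Δd with Δd having -120 in the Finance component and 0 elsewhere.
So Δx_C = L_CF · (-120), where L_CF = adj(I−A)_CF / det(I−A) = 0.394125 / 0.58483125.
Δx_C = 0.394125 × (-120) / 0.58483125 = -47.295 / 0.58483125 ≈ -80.9.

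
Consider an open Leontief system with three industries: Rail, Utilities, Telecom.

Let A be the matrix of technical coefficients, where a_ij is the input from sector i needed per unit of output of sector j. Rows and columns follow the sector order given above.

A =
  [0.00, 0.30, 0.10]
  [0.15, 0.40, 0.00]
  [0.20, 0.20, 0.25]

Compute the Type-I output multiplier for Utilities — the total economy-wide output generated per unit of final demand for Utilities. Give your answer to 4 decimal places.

I − A =
  [   1.00    -0.30    -0.10]
  [  -0.15     0.60     0.00]
  [  -0.20    -0.20     0.75]
Cofactors of I−A, C_ij = (−1)^(i+j)·(minor ij) (rows/columns in the sector order above):
  C_11 = (0.60)(0.75) − (0.00)(-0.20) = 0.4500
  C_12 = −[(-0.15)(0.75) − (0.00)(-0.20)] = 0.1125
  C_13 = (-0.15)(-0.20) − (0.60)(-0.20) = 0.1500
  C_21 = −[(-0.30)(0.75) − (-0.10)(-0.20)] = 0.2450
  C_22 = (1.00)(0.75) − (-0.10)(-0.20) = 0.7300
  C_23 = −[(1.00)(-0.20) − (-0.30)(-0.20)] = 0.2600
  C_31 = (-0.30)(0.00) − (-0.10)(0.60) = 0.0600
  C_32 = −[(1.00)(0.00) − (-0.10)(-0.15)] = 0.0150
  C_33 = (1.00)(0.60) − (-0.30)(-0.15) = 0.5550
det(I−A) = Σ_j (I−A)_1j·C_1j = (1.00)(0.4500) + (-0.30)(0.1125) + (-0.10)(0.1500) = 0.40125
adj(I−A) = Cᵀ =
  [ 0.4500   0.2450   0.0600]
  [ 0.1125   0.7300   0.0150]
  [ 0.1500   0.2600   0.5550]
(I − A)⁻¹ = adj(I−A) / det(I−A) ≈
  [   1.12150     0.61059     0.14953]
  [   0.28037     1.81931     0.03738]
  [   0.37383     0.64798     1.38318]
The output multiplier for sector j is the column-j sum of the Leontief inverse (I − A)⁻¹ = adj(I−A) / det(I−A).
Column U of adj(I−A): (0.2450, 0.7300, 0.2600); det(I−A) = 0.40125.
m_U = (0.2450 + 0.7300 + 0.2600) / 0.40125 = 1.235 / 0.40125 ≈ 3.0779.

m_U = 3.0779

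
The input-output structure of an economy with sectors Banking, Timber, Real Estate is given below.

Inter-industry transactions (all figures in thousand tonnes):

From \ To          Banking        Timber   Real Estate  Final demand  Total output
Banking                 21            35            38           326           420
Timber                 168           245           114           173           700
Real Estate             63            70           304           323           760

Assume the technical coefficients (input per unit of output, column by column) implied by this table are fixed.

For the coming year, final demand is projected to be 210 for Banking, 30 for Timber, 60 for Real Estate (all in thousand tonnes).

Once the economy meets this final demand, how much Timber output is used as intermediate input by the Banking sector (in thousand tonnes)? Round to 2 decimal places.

Technical coefficients a_ij = z_ij / X_j:
  a_11 = 21/420 = 0.05, a_21 = 168/420 = 0.40, a_31 = 63/420 = 0.15
  a_12 = 35/700 = 0.05, a_22 = 245/700 = 0.35, a_32 = 70/700 = 0.10
  a_13 = 38/760 = 0.05, a_23 = 114/760 = 0.15, a_33 = 304/760 = 0.40
I − A =
  [   0.95    -0.05    -0.05]
  [  -0.40     0.65    -0.15]
  [  -0.15    -0.10     0.60]
Cofactors of I−A, C_ij = (−1)^(i+j)·(minor ij) (rows/columns in the sector order above):
  C_11 = (0.65)(0.60) − (-0.15)(-0.10) = 0.3750
  C_12 = −[(-0.40)(0.60) − (-0.15)(-0.15)] = 0.2625
  C_13 = (-0.40)(-0.10) − (0.65)(-0.15) = 0.1375
  C_21 = −[(-0.05)(0.60) − (-0.05)(-0.10)] = 0.0350
  C_22 = (0.95)(0.60) − (-0.05)(-0.15) = 0.5625
  C_23 = −[(0.95)(-0.10) − (-0.05)(-0.15)] = 0.1025
  C_31 = (-0.05)(-0.15) − (-0.05)(0.65) = 0.0400
  C_32 = −[(0.95)(-0.15) − (-0.05)(-0.40)] = 0.1625
  C_33 = (0.95)(0.65) − (-0.05)(-0.40) = 0.5975
det(I−A) = Σ_j (I−A)_1j·C_1j = (0.95)(0.3750) + (-0.05)(0.2625) + (-0.05)(0.1375) = 0.33625
adj(I−A) = Cᵀ =
  [ 0.3750   0.0350   0.0400]
  [ 0.2625   0.5625   0.1625]
  [ 0.1375   0.1025   0.5975]
(I − A)⁻¹ = adj(I−A) / det(I−A) ≈
  [   1.1152     0.1041     0.1190]
  [   0.7807     1.6729     0.4833]
  [   0.4089     0.3048     1.7770]
First solve x = (I − A)⁻¹ d = adj(I−A)·d / det(I−A); in particular x_1 = (0.3750·210 + 0.0350·30 + 0.0400·60) / 0.33625 = 82.20 / 0.33625 ≈ 244.4610.
Intermediate flow from 2 to 1: z_21 = a_21 · x_1 = 0.40 × 82.20 / 0.33625 = 32.88 / 0.33625 ≈ 97.78.

z_21 = 97.78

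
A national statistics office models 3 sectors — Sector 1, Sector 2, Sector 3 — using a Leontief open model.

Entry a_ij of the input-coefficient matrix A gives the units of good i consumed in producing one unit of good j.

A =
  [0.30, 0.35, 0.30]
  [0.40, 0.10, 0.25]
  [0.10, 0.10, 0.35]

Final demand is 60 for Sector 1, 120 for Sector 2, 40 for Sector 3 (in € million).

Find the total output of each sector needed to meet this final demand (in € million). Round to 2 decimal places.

x_1 = 311.15, x_2 = 315.50, x_3 = 157.95

I − A =
  [   0.70    -0.35    -0.30]
  [  -0.40     0.90    -0.25]
  [  -0.10    -0.10     0.65]
Cofactors of I−A, C_ij = (−1)^(i+j)·(minor ij) (rows/columns in the sector order above):
  C_11 = (0.90)(0.65) − (-0.25)(-0.10) = 0.5600
  C_12 = −[(-0.40)(0.65) − (-0.25)(-0.10)] = 0.2850
  C_13 = (-0.40)(-0.10) − (0.90)(-0.10) = 0.1300
  C_21 = −[(-0.35)(0.65) − (-0.30)(-0.10)] = 0.2575
  C_22 = (0.70)(0.65) − (-0.30)(-0.10) = 0.4250
  C_23 = −[(0.70)(-0.10) − (-0.35)(-0.10)] = 0.1050
  C_31 = (-0.35)(-0.25) − (-0.30)(0.90) = 0.3575
  C_32 = −[(0.70)(-0.25) − (-0.30)(-0.40)] = 0.2950
  C_33 = (0.70)(0.90) − (-0.35)(-0.40) = 0.4900
det(I−A) = Σ_j (I−A)_1j·C_1j = (0.70)(0.5600) + (-0.35)(0.2850) + (-0.30)(0.1300) = 0.25325
adj(I−A) = Cᵀ =
  [ 0.5600   0.2575   0.3575]
  [ 0.2850   0.4250   0.2950]
  [ 0.1300   0.1050   0.4900]
(I − A)⁻¹ = adj(I−A) / det(I−A) ≈
  [   2.2113     1.0168     1.4116]
  [   1.1254     1.6782     1.1649]
  [   0.5133     0.4146     1.9348]
x = (I − A)⁻¹ d = adj(I−A)·d / det(I−A), with det(I−A) = 0.25325:
  x_1 = (0.5600·60 + 0.2575·120 + 0.3575·40) / 0.25325 = 78.80 / 0.25325 ≈ 311.15
  x_2 = (0.2850·60 + 0.4250·120 + 0.2950·40) / 0.25325 = 79.90 / 0.25325 ≈ 315.50
  x_3 = (0.1300·60 + 0.1050·120 + 0.4900·40) / 0.25325 = 40.00 / 0.25325 ≈ 157.95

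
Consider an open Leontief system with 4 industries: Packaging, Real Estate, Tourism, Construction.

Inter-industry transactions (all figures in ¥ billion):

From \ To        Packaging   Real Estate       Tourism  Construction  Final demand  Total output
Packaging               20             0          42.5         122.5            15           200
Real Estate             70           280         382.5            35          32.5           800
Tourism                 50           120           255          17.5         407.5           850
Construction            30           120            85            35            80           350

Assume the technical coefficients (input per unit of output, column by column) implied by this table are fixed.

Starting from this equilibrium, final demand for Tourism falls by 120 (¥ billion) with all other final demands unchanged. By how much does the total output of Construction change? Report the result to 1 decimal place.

Δx_C = -63.2

Technical coefficients a_ij = z_ij / X_j:
  a_PP = 20/200 = 0.10, a_RP = 70/200 = 0.35, a_TP = 50/200 = 0.25, a_CP = 30/200 = 0.15
  a_PR = 0/800 = 0.00, a_RR = 280/800 = 0.35, a_TR = 120/800 = 0.15, a_CR = 120/800 = 0.15
  a_PT = 42.5/850 = 0.05, a_RT = 382.5/850 = 0.45, a_TT = 255/850 = 0.30, a_CT = 85/850 = 0.10
  a_PC = 122.5/350 = 0.35, a_RC = 35/350 = 0.10, a_TC = 17.5/350 = 0.05, a_CC = 35/350 = 0.10
I − A =
  [   0.90     0.00    -0.05    -0.35]
  [  -0.35     0.65    -0.45    -0.10]
  [  -0.25    -0.15     0.70    -0.05]
  [  -0.15    -0.15    -0.10     0.90]
Compute the cofactors C_ij = (−1)^(i+j)·(3×3 minor ij) of I−A; the adjugate is their transpose:
adj(I−A) = Cᵀ =
  [ 0.330125   0.049125   0.074875   0.138000]
  [ 0.336375   0.505375   0.378625   0.208000]
  [ 0.199500   0.133500   0.460500   0.118000]
  [ 0.133250   0.107250   0.126750   0.338000]
det(I−A) = Σ_j (I−A)_1j·C_1j = (0.90)(0.330125) + (0.00)(0.336375) + (-0.05)(0.199500) + (-0.35)(0.133250) = 0.2405
(I − A)⁻¹ = adj(I−A) / det(I−A) ≈
  [   1.3727     0.2043     0.3113     0.5738]
  [   1.3986     2.1014     1.5743     0.8649]
  [   0.8295     0.5551     1.9148     0.4906]
  [   0.5541     0.4459     0.5270     1.4054]
Δx = (I − A)⁻¹ Δd with Δd having -120 in the Tourism component and 0 elsewhere.
So Δx_C = L_CT · (-120), where L_CT = adj(I−A)_CT / det(I−A) = 0.126750 / 0.2405.
Δx_C = 0.126750 × (-120) / 0.2405 = -15.21 / 0.2405 ≈ -63.2.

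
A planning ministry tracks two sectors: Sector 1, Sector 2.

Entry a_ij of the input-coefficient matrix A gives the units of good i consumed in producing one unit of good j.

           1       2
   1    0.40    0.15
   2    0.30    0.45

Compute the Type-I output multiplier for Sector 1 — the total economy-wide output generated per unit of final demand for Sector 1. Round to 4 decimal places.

I − A =
  [   0.60    -0.15]
  [  -0.30     0.55]
det(I−A) = (0.60)(0.55) − (-0.15)(-0.30) = 0.2850
adj(I−A) = [[0.55, 0.15], [0.30, 0.60]]
(I − A)⁻¹ = adj(I−A) / det(I−A) ≈
  [   1.92982     0.52632]
  [   1.05263     2.10526]
The output multiplier for sector j is the column-j sum of the Leontief inverse (I − A)⁻¹ = adj(I−A) / det(I−A).
Column 1 of adj(I−A): (0.55, 0.30); det(I−A) = 0.2850.
m_1 = (0.55 + 0.30) / 0.2850 = 0.85 / 0.2850 ≈ 2.9825.

m_1 = 2.9825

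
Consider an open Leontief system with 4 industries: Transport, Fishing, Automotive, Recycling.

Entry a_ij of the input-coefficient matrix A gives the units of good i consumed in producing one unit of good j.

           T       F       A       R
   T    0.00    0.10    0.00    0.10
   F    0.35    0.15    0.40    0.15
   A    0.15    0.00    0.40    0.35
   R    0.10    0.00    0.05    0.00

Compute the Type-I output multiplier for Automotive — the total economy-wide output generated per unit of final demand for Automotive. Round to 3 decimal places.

I − A =
  [   1.00    -0.10     0.00    -0.10]
  [  -0.35     0.85    -0.40    -0.15]
  [  -0.15     0.00     0.60    -0.35]
  [  -0.10     0.00    -0.05     1.00]
Compute the cofactors C_ij = (−1)^(i+j)·(3×3 minor ij) of I−A; the adjugate is their transpose:
adj(I−A) = Cᵀ =
  [ 0.495125   0.058250   0.045000   0.074000]
  [ 0.288000   0.575750   0.405250   0.257000]
  [ 0.157250   0.018500   0.805000   0.300250]
  [ 0.057375   0.006750   0.044750   0.483000]
det(I−A) = Σ_j (I−A)_1j·C_1j = (1.00)(0.495125) + (-0.10)(0.288000) + (0.00)(0.157250) + (-0.10)(0.057375) = 0.4605875
(I − A)⁻¹ = adj(I−A) / det(I−A) ≈
  [   1.0750     0.1265     0.0977     0.1607]
  [   0.6253     1.2500     0.8799     0.5580]
  [   0.3414     0.0402     1.7478     0.6519]
  [   0.1246     0.0147     0.0972     1.0487]
The output multiplier for sector j is the column-j sum of the Leontief inverse (I − A)⁻¹ = adj(I−A) / det(I−A).
Column A of adj(I−A): (0.045000, 0.405250, 0.805000, 0.044750); det(I−A) = 0.4605875.
m_A = (0.045000 + 0.405250 + 0.805000 + 0.044750) / 0.4605875 = 1.30 / 0.4605875 ≈ 2.822.

m_A = 2.822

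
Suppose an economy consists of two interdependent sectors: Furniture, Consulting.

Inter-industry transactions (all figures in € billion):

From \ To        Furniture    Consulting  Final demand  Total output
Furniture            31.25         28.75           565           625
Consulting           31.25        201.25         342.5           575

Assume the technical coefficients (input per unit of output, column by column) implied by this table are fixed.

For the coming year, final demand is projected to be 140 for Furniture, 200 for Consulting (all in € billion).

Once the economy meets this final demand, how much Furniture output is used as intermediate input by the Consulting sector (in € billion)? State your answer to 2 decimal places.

z_FC = 16.02

Technical coefficients a_ij = z_ij / X_j:
  a_FF = 31.25/625 = 0.05, a_CF = 31.25/625 = 0.05
  a_FC = 28.75/575 = 0.05, a_CC = 201.25/575 = 0.35
I − A =
  [   0.95    -0.05]
  [  -0.05     0.65]
det(I−A) = (0.95)(0.65) − (-0.05)(-0.05) = 0.6150
adj(I−A) = [[0.65, 0.05], [0.05, 0.95]]
(I − A)⁻¹ = adj(I−A) / det(I−A) ≈
  [   1.0569     0.0813]
  [   0.0813     1.5447]
First solve x = (I − A)⁻¹ d = adj(I−A)·d / det(I−A); in particular x_C = (0.05·140 + 0.95·200) / 0.6150 = 197.00 / 0.6150 ≈ 320.3252.
Intermediate flow from F to C: z_FC = a_FC · x_C = 0.05 × 197.00 / 0.6150 = 9.85 / 0.6150 ≈ 16.02.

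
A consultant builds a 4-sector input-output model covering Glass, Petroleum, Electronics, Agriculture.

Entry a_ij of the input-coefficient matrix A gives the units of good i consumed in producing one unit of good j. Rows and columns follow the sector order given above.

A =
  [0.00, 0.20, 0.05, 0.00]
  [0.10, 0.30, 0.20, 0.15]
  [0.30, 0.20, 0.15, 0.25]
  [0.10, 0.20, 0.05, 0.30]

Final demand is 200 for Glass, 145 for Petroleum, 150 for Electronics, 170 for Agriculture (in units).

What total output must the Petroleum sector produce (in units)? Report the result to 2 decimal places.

I − A =
  [   1.00    -0.20    -0.05     0.00]
  [  -0.10     0.70    -0.20    -0.15]
  [  -0.30    -0.20     0.85    -0.25]
  [  -0.10    -0.20    -0.05     0.70]
Compute the cofactors C_ij = (−1)^(i+j)·(3×3 minor ij) of I−A; the adjugate is their transpose:
adj(I−A) = Cᵀ =
  [ 0.34275   0.12600   0.05250   0.04575]
  [ 0.12025   0.57075   0.15175   0.17650]
  [ 0.17750   0.23700   0.44300   0.20900]
  [ 0.09600   0.19800   0.08250   0.51450]
det(I−A) = Σ_j (I−A)_1j·C_1j = (1.00)(0.34275) + (-0.20)(0.12025) + (-0.05)(0.17750) + (0.00)(0.09600) = 0.309825
(I − A)⁻¹ = adj(I−A) / det(I−A) ≈
  [   1.1063     0.4067     0.1695     0.1477]
  [   0.3881     1.8422     0.4898     0.5697]
  [   0.5729     0.7649     1.4298     0.6746]
  [   0.3099     0.6391     0.2663     1.6606]
x = (I − A)⁻¹ d = adj(I−A)·d / det(I−A), with det(I−A) = 0.309825:
  x_1 = (0.34275·200 + 0.12600·145 + 0.05250·150 + 0.04575·170) / 0.309825 = 102.4725 / 0.309825 ≈ 330.74
  x_2 = (0.12025·200 + 0.57075·145 + 0.15175·150 + 0.17650·170) / 0.309825 = 159.57625 / 0.309825 ≈ 515.05
  x_3 = (0.17750·200 + 0.23700·145 + 0.44300·150 + 0.20900·170) / 0.309825 = 171.845 / 0.309825 ≈ 554.65
  x_4 = (0.09600·200 + 0.19800·145 + 0.08250·150 + 0.51450·170) / 0.309825 = 147.75 / 0.309825 ≈ 476.88

x_2 = 515.05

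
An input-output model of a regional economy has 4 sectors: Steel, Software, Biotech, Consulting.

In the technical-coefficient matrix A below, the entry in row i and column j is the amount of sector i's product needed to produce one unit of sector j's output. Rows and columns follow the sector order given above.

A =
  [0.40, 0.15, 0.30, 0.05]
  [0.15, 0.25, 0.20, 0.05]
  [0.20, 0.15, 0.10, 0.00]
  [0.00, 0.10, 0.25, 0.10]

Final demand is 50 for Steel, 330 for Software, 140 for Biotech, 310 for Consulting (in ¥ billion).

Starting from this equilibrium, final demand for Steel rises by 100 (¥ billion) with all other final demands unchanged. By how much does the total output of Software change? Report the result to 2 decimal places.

I − A =
  [   0.60    -0.15    -0.30    -0.05]
  [  -0.15     0.75    -0.20    -0.05]
  [  -0.20    -0.15     0.90     0.00]
  [   0.00    -0.10    -0.25     0.90]
Compute the cofactors C_ij = (−1)^(i+j)·(3×3 minor ij) of I−A; the adjugate is their transpose:
adj(I−A) = Cᵀ =
  [ 0.574125   0.168375   0.240250   0.041250]
  [ 0.160000   0.429500   0.157875   0.032750]
  [ 0.154250   0.109000   0.381000   0.014625]
  [ 0.060625   0.078000   0.123375   0.309000]
det(I−A) = Σ_j (I−A)_1j·C_1j = (0.60)(0.574125) + (-0.15)(0.160000) + (-0.30)(0.154250) + (-0.05)(0.060625) = 0.27116875
(I − A)⁻¹ = adj(I−A) / det(I−A) ≈
  [   2.1172     0.6209     0.8860     0.1521]
  [   0.5900     1.5839     0.5822     0.1208]
  [   0.5688     0.4020     1.4050     0.0539]
  [   0.2236     0.2876     0.4550     1.1395]
Δx = (I − A)⁻¹ Δd with Δd having +100 in the Steel component and 0 elsewhere.
So Δx_2 = L_21 · (+100), where L_21 = adj(I−A)_21 / det(I−A) = 0.160000 / 0.27116875.
Δx_2 = 0.160000 × (+100) / 0.27116875 = 16.00 / 0.27116875 ≈ 59.00.

Δx_2 = 59.00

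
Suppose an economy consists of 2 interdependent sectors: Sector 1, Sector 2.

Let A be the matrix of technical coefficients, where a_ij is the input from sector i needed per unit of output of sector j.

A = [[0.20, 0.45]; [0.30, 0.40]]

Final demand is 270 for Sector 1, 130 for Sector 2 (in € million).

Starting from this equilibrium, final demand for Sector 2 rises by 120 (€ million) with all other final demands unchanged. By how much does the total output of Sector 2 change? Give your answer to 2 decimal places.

Δx_2 = 278.26

I − A =
  [   0.80    -0.45]
  [  -0.30     0.60]
det(I−A) = (0.80)(0.60) − (-0.45)(-0.30) = 0.3450
adj(I−A) = [[0.60, 0.45], [0.30, 0.80]]
(I − A)⁻¹ = adj(I−A) / det(I−A) ≈
  [   1.7391     1.3043]
  [   0.8696     2.3188]
Δx = (I − A)⁻¹ Δd with Δd having +120 in the Sector 2 component and 0 elsewhere.
So Δx_2 = L_22 · (+120), where L_22 = adj(I−A)_22 / det(I−A) = 0.80 / 0.3450.
Δx_2 = 0.80 × (+120) / 0.3450 = 96.00 / 0.3450 ≈ 278.26.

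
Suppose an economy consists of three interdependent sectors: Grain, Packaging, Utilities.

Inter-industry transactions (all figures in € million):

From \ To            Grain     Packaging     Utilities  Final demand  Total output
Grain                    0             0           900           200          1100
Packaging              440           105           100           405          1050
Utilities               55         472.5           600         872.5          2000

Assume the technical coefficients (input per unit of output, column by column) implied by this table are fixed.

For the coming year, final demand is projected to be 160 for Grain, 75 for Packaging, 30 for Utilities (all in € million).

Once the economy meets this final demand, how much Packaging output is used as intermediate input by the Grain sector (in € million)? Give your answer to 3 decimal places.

Technical coefficients a_ij = z_ij / X_j:
  a_11 = 0/1100 = 0.00, a_21 = 440/1100 = 0.40, a_31 = 55/1100 = 0.05
  a_12 = 0/1050 = 0.00, a_22 = 105/1050 = 0.10, a_32 = 472.5/1050 = 0.45
  a_13 = 900/2000 = 0.45, a_23 = 100/2000 = 0.05, a_33 = 600/2000 = 0.30
I − A =
  [   1.00     0.00    -0.45]
  [  -0.40     0.90    -0.05]
  [  -0.05    -0.45     0.70]
Cofactors of I−A, C_ij = (−1)^(i+j)·(minor ij) (rows/columns in the sector order above):
  C_11 = (0.90)(0.70) − (-0.05)(-0.45) = 0.6075
  C_12 = −[(-0.40)(0.70) − (-0.05)(-0.05)] = 0.2825
  C_13 = (-0.40)(-0.45) − (0.90)(-0.05) = 0.2250
  C_21 = −[(0.00)(0.70) − (-0.45)(-0.45)] = 0.2025
  C_22 = (1.00)(0.70) − (-0.45)(-0.05) = 0.6775
  C_23 = −[(1.00)(-0.45) − (0.00)(-0.05)] = 0.4500
  C_31 = (0.00)(-0.05) − (-0.45)(0.90) = 0.4050
  C_32 = −[(1.00)(-0.05) − (-0.45)(-0.40)] = 0.2300
  C_33 = (1.00)(0.90) − (0.00)(-0.40) = 0.9000
det(I−A) = Σ_j (I−A)_1j·C_1j = (1.00)(0.6075) + (0.00)(0.2825) + (-0.45)(0.2250) = 0.50625
adj(I−A) = Cᵀ =
  [ 0.6075   0.2025   0.4050]
  [ 0.2825   0.6775   0.2300]
  [ 0.2250   0.4500   0.9000]
(I − A)⁻¹ = adj(I−A) / det(I−A) ≈
  [   1.2000     0.4000     0.8000]
  [   0.5580     1.3383     0.4543]
  [   0.4444     0.8889     1.7778]
First solve x = (I − A)⁻¹ d = adj(I−A)·d / det(I−A); in particular x_1 = (0.6075·160 + 0.2025·75 + 0.4050·30) / 0.50625 = 124.5375 / 0.50625 = 246.00000.
Intermediate flow from 2 to 1: z_21 = a_21 · x_1 = 0.40 × 124.5375 / 0.50625 = 49.815 / 0.50625 = 98.400.

z_21 = 98.400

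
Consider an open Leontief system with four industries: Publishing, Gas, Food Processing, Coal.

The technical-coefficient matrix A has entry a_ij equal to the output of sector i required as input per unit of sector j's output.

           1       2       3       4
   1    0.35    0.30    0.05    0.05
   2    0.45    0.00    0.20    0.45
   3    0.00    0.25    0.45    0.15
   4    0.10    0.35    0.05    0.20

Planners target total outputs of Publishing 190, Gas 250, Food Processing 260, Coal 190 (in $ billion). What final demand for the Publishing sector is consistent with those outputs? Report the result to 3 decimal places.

d_1 = 26.000

I − A =
  [   0.65    -0.30    -0.05    -0.05]
  [  -0.45     1.00    -0.20    -0.45]
  [   0.00    -0.25     0.55    -0.15]
  [  -0.10    -0.35    -0.05     0.80]
d = (I − A) x:
  d_1 = (+0.65)·190 + (-0.30)·250 + (-0.05)·260 + (-0.05)·190 = 26.000
  d_2 = (-0.45)·190 + (+1.00)·250 + (-0.20)·260 + (-0.45)·190 = 27.000
  d_3 = (+0.00)·190 + (-0.25)·250 + (+0.55)·260 + (-0.15)·190 = 52.000
  d_4 = (-0.10)·190 + (-0.35)·250 + (-0.05)·260 + (+0.80)·190 = 32.500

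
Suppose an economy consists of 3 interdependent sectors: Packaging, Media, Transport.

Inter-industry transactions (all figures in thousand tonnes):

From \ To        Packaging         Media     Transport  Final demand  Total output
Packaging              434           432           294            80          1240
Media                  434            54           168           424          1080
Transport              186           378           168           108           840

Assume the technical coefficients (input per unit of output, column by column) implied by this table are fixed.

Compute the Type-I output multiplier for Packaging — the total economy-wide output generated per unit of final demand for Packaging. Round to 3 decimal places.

m_1 = 5.458

Technical coefficients a_ij = z_ij / X_j:
  a_11 = 434/1240 = 0.35, a_21 = 434/1240 = 0.35, a_31 = 186/1240 = 0.15
  a_12 = 432/1080 = 0.40, a_22 = 54/1080 = 0.05, a_32 = 378/1080 = 0.35
  a_13 = 294/840 = 0.35, a_23 = 168/840 = 0.20, a_33 = 168/840 = 0.20
I − A =
  [   0.65    -0.40    -0.35]
  [  -0.35     0.95    -0.20]
  [  -0.15    -0.35     0.80]
Cofactors of I−A, C_ij = (−1)^(i+j)·(minor ij) (rows/columns in the sector order above):
  C_11 = (0.95)(0.80) − (-0.20)(-0.35) = 0.6900
  C_12 = −[(-0.35)(0.80) − (-0.20)(-0.15)] = 0.3100
  C_13 = (-0.35)(-0.35) − (0.95)(-0.15) = 0.2650
  C_21 = −[(-0.40)(0.80) − (-0.35)(-0.35)] = 0.4425
  C_22 = (0.65)(0.80) − (-0.35)(-0.15) = 0.4675
  C_23 = −[(0.65)(-0.35) − (-0.40)(-0.15)] = 0.2875
  C_31 = (-0.40)(-0.20) − (-0.35)(0.95) = 0.4125
  C_32 = −[(0.65)(-0.20) − (-0.35)(-0.35)] = 0.2525
  C_33 = (0.65)(0.95) − (-0.40)(-0.35) = 0.4775
det(I−A) = Σ_j (I−A)_1j·C_1j = (0.65)(0.6900) + (-0.40)(0.3100) + (-0.35)(0.2650) = 0.23175
adj(I−A) = Cᵀ =
  [ 0.6900   0.4425   0.4125]
  [ 0.3100   0.4675   0.2525]
  [ 0.2650   0.2875   0.4775]
(I − A)⁻¹ = adj(I−A) / det(I−A) ≈
  [   2.9773     1.9094     1.7799]
  [   1.3376     2.0173     1.0895]
  [   1.1435     1.2406     2.0604]
The output multiplier for sector j is the column-j sum of the Leontief inverse (I − A)⁻¹ = adj(I−A) / det(I−A).
Column 1 of adj(I−A): (0.6900, 0.3100, 0.2650); det(I−A) = 0.23175.
m_1 = (0.6900 + 0.3100 + 0.2650) / 0.23175 = 1.265 / 0.23175 ≈ 5.458.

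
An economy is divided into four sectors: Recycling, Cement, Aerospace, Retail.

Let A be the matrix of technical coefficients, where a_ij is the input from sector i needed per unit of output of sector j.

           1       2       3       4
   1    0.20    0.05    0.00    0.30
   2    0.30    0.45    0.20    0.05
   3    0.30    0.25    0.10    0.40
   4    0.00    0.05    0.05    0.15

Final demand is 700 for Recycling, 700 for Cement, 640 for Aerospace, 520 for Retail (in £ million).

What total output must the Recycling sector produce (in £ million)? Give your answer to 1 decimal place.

I − A =
  [   0.80    -0.05     0.00    -0.30]
  [  -0.30     0.55    -0.20    -0.05]
  [  -0.30    -0.25     0.90    -0.40]
  [   0.00    -0.05    -0.05     0.85]
Compute the cofactors C_ij = (−1)^(i+j)·(3×3 minor ij) of I−A; the adjugate is their transpose:
adj(I−A) = Cᵀ =
  [ 0.360375   0.054500   0.019875   0.139750]
  [ 0.275250   0.591500   0.142500   0.199000]
  [ 0.209250   0.203250   0.354750   0.252750]
  [ 0.028500   0.046750   0.029250   0.339500]
det(I−A) = Σ_j (I−A)_1j·C_1j = (0.80)(0.360375) + (-0.05)(0.275250) + (0.00)(0.209250) + (-0.30)(0.028500) = 0.2659875
(I − A)⁻¹ = adj(I−A) / det(I−A) ≈
  [   1.3549     0.2049     0.0747     0.5254]
  [   1.0348     2.2238     0.5357     0.7482]
  [   0.7867     0.7641     1.3337     0.9502]
  [   0.1071     0.1758     0.1100     1.2764]
x = (I − A)⁻¹ d = adj(I−A)·d / det(I−A), with det(I−A) = 0.2659875:
  x_1 = (0.360375·700 + 0.054500·700 + 0.019875·640 + 0.139750·520) / 0.2659875 = 375.8025 / 0.2659875 ≈ 1412.9
  x_2 = (0.275250·700 + 0.591500·700 + 0.142500·640 + 0.199000·520) / 0.2659875 = 801.405 / 0.2659875 ≈ 3012.9
  x_3 = (0.209250·700 + 0.203250·700 + 0.354750·640 + 0.252750·520) / 0.2659875 = 647.22 / 0.2659875 ≈ 2433.3
  x_4 = (0.028500·700 + 0.046750·700 + 0.029250·640 + 0.339500·520) / 0.2659875 = 247.935 / 0.2659875 ≈ 932.1

x_1 = 1412.9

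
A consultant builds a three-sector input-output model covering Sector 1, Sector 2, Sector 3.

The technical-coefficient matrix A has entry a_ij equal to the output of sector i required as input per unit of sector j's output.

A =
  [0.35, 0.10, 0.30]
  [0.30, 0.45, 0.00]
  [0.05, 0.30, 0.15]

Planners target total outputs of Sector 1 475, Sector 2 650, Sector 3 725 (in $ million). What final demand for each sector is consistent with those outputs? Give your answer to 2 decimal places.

I − A =
  [   0.65    -0.10    -0.30]
  [  -0.30     0.55     0.00]
  [  -0.05    -0.30     0.85]
d = (I − A) x:
  d_1 = (+0.65)·475 + (-0.10)·650 + (-0.30)·725 = 26.25
  d_2 = (-0.30)·475 + (+0.55)·650 + (+0.00)·725 = 215.00
  d_3 = (-0.05)·475 + (-0.30)·650 + (+0.85)·725 = 397.50

d_1 = 26.25, d_2 = 215.00, d_3 = 397.50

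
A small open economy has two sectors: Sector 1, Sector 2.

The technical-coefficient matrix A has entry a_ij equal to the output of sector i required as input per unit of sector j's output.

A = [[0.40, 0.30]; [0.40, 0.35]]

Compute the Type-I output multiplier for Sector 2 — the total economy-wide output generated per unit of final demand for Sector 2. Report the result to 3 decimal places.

I − A =
  [   0.60    -0.30]
  [  -0.40     0.65]
det(I−A) = (0.60)(0.65) − (-0.30)(-0.40) = 0.2700
adj(I−A) = [[0.65, 0.30], [0.40, 0.60]]
(I − A)⁻¹ = adj(I−A) / det(I−A) ≈
  [   2.4074     1.1111]
  [   1.4815     2.2222]
The output multiplier for sector j is the column-j sum of the Leontief inverse (I − A)⁻¹ = adj(I−A) / det(I−A).
Column 2 of adj(I−A): (0.30, 0.60); det(I−A) = 0.2700.
m_2 = (0.30 + 0.60) / 0.2700 = 0.90 / 0.2700 ≈ 3.333.

m_2 = 3.333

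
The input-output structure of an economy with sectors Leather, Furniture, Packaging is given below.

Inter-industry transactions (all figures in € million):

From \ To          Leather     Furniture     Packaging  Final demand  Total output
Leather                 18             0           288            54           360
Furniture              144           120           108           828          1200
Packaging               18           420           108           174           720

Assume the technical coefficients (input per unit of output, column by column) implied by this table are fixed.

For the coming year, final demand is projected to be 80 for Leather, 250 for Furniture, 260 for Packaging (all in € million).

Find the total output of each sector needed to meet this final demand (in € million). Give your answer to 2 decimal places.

Technical coefficients a_ij = z_ij / X_j:
  a_LL = 18/360 = 0.05, a_FL = 144/360 = 0.40, a_PL = 18/360 = 0.05
  a_LF = 0/1200 = 0.00, a_FF = 120/1200 = 0.10, a_PF = 420/1200 = 0.35
  a_LP = 288/720 = 0.40, a_FP = 108/720 = 0.15, a_PP = 108/720 = 0.15
I − A =
  [   0.95     0.00    -0.40]
  [  -0.40     0.90    -0.15]
  [  -0.05    -0.35     0.85]
Cofactors of I−A, C_ij = (−1)^(i+j)·(minor ij) (rows/columns in the sector order above):
  C_11 = (0.90)(0.85) − (-0.15)(-0.35) = 0.7125
  C_12 = −[(-0.40)(0.85) − (-0.15)(-0.05)] = 0.3475
  C_13 = (-0.40)(-0.35) − (0.90)(-0.05) = 0.1850
  C_21 = −[(0.00)(0.85) − (-0.40)(-0.35)] = 0.1400
  C_22 = (0.95)(0.85) − (-0.40)(-0.05) = 0.7875
  C_23 = −[(0.95)(-0.35) − (0.00)(-0.05)] = 0.3325
  C_31 = (0.00)(-0.15) − (-0.40)(0.90) = 0.3600
  C_32 = −[(0.95)(-0.15) − (-0.40)(-0.40)] = 0.3025
  C_33 = (0.95)(0.90) − (0.00)(-0.40) = 0.8550
det(I−A) = Σ_j (I−A)_1j·C_1j = (0.95)(0.7125) + (0.00)(0.3475) + (-0.40)(0.1850) = 0.602875
adj(I−A) = Cᵀ =
  [ 0.7125   0.1400   0.3600]
  [ 0.3475   0.7875   0.3025]
  [ 0.1850   0.3325   0.8550]
(I − A)⁻¹ = adj(I−A) / det(I−A) ≈
  [   1.1818     0.2322     0.5971]
  [   0.5764     1.3062     0.5018]
  [   0.3069     0.5515     1.4182]
x = (I − A)⁻¹ d = adj(I−A)·d / det(I−A), with det(I−A) = 0.602875:
  x_L = (0.7125·80 + 0.1400·250 + 0.3600·260) / 0.602875 = 185.60 / 0.602875 ≈ 307.86
  x_F = (0.3475·80 + 0.7875·250 + 0.3025·260) / 0.602875 = 303.325 / 0.602875 ≈ 503.13
  x_P = (0.1850·80 + 0.3325·250 + 0.8550·260) / 0.602875 = 320.225 / 0.602875 ≈ 531.16

x_L = 307.86, x_F = 503.13, x_P = 531.16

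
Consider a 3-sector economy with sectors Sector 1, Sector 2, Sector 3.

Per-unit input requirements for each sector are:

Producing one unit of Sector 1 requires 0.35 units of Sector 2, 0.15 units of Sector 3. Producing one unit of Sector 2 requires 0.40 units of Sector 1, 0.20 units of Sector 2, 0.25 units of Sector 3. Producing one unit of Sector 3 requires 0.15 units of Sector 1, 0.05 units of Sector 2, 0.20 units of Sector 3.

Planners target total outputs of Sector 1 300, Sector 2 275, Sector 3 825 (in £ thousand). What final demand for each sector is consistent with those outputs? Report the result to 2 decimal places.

I − A =
  [   1.00    -0.40    -0.15]
  [  -0.35     0.80    -0.05]
  [  -0.15    -0.25     0.80]
d = (I − A) x:
  d_1 = (+1.00)·300 + (-0.40)·275 + (-0.15)·825 = 66.25
  d_2 = (-0.35)·300 + (+0.80)·275 + (-0.05)·825 = 73.75
  d_3 = (-0.15)·300 + (-0.25)·275 + (+0.80)·825 = 546.25

d_1 = 66.25, d_2 = 73.75, d_3 = 546.25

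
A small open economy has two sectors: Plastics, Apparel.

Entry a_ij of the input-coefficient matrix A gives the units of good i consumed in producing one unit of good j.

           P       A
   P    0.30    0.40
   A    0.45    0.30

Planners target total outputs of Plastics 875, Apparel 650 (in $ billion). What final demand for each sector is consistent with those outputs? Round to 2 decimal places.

d_P = 352.50, d_A = 61.25

I − A =
  [   0.70    -0.40]
  [  -0.45     0.70]
d = (I − A) x:
  d_P = (+0.70)·875 + (-0.40)·650 = 352.50
  d_A = (-0.45)·875 + (+0.70)·650 = 61.25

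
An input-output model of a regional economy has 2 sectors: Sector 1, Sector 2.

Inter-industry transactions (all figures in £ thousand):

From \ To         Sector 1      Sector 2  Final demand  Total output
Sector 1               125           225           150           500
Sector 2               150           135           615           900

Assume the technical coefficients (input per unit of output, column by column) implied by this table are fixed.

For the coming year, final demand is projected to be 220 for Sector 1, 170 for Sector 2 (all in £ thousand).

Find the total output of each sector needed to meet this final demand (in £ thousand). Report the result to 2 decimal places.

x_1 = 408.00, x_2 = 344.00

Technical coefficients a_ij = z_ij / X_j:
  a_11 = 125/500 = 0.25, a_21 = 150/500 = 0.30
  a_12 = 225/900 = 0.25, a_22 = 135/900 = 0.15
I − A =
  [   0.75    -0.25]
  [  -0.30     0.85]
det(I−A) = (0.75)(0.85) − (-0.25)(-0.30) = 0.5625
adj(I−A) = [[0.85, 0.25], [0.30, 0.75]]
(I − A)⁻¹ = adj(I−A) / det(I−A) ≈
  [   1.5111     0.4444]
  [   0.5333     1.3333]
x = (I − A)⁻¹ d = adj(I−A)·d / det(I−A), with det(I−A) = 0.5625:
  x_1 = (0.85·220 + 0.25·170) / 0.5625 = 229.50 / 0.5625 = 408.00
  x_2 = (0.30·220 + 0.75·170) / 0.5625 = 193.50 / 0.5625 = 344.00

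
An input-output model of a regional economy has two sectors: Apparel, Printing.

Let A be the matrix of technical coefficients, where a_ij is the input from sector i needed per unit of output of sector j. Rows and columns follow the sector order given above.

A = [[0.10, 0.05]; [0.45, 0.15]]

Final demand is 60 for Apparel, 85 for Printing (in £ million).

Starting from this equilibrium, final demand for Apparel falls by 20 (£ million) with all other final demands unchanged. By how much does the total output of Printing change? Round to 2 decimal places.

Δx_2 = -12.12

I − A =
  [   0.90    -0.05]
  [  -0.45     0.85]
det(I−A) = (0.90)(0.85) − (-0.05)(-0.45) = 0.7425
adj(I−A) = [[0.85, 0.05], [0.45, 0.90]]
(I − A)⁻¹ = adj(I−A) / det(I−A) ≈
  [   1.1448     0.0673]
  [   0.6061     1.2121]
Δx = (I − A)⁻¹ Δd with Δd having -20 in the Apparel component and 0 elsewhere.
So Δx_2 = L_21 · (-20), where L_21 = adj(I−A)_21 / det(I−A) = 0.45 / 0.7425.
Δx_2 = 0.45 × (-20) / 0.7425 = -9.00 / 0.7425 ≈ -12.12.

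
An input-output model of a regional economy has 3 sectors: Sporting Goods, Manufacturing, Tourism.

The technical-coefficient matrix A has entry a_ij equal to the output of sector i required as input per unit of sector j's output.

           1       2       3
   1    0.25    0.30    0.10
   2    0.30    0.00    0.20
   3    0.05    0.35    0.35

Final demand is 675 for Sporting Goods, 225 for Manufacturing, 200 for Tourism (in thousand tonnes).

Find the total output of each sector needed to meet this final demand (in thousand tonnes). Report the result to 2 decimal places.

x_1 = 1327.51, x_2 = 790.33, x_3 = 835.37

I − A =
  [   0.75    -0.30    -0.10]
  [  -0.30     1.00    -0.20]
  [  -0.05    -0.35     0.65]
Cofactors of I−A, C_ij = (−1)^(i+j)·(minor ij) (rows/columns in the sector order above):
  C_11 = (1.00)(0.65) − (-0.20)(-0.35) = 0.5800
  C_12 = −[(-0.30)(0.65) − (-0.20)(-0.05)] = 0.2050
  C_13 = (-0.30)(-0.35) − (1.00)(-0.05) = 0.1550
  C_21 = −[(-0.30)(0.65) − (-0.10)(-0.35)] = 0.2300
  C_22 = (0.75)(0.65) − (-0.10)(-0.05) = 0.4825
  C_23 = −[(0.75)(-0.35) − (-0.30)(-0.05)] = 0.2775
  C_31 = (-0.30)(-0.20) − (-0.10)(1.00) = 0.1600
  C_32 = −[(0.75)(-0.20) − (-0.10)(-0.30)] = 0.1800
  C_33 = (0.75)(1.00) − (-0.30)(-0.30) = 0.6600
det(I−A) = Σ_j (I−A)_1j·C_1j = (0.75)(0.5800) + (-0.30)(0.2050) + (-0.10)(0.1550) = 0.3580
adj(I−A) = Cᵀ =
  [ 0.5800   0.2300   0.1600]
  [ 0.2050   0.4825   0.1800]
  [ 0.1550   0.2775   0.6600]
(I − A)⁻¹ = adj(I−A) / det(I−A) ≈
  [   1.6201     0.6425     0.4469]
  [   0.5726     1.3478     0.5028]
  [   0.4330     0.7751     1.8436]
x = (I − A)⁻¹ d = adj(I−A)·d / det(I−A), with det(I−A) = 0.3580:
  x_1 = (0.5800·675 + 0.2300·225 + 0.1600·200) / 0.3580 = 475.25 / 0.3580 ≈ 1327.51
  x_2 = (0.2050·675 + 0.4825·225 + 0.1800·200) / 0.3580 = 282.9375 / 0.3580 ≈ 790.33
  x_3 = (0.1550·675 + 0.2775·225 + 0.6600·200) / 0.3580 = 299.0625 / 0.3580 ≈ 835.37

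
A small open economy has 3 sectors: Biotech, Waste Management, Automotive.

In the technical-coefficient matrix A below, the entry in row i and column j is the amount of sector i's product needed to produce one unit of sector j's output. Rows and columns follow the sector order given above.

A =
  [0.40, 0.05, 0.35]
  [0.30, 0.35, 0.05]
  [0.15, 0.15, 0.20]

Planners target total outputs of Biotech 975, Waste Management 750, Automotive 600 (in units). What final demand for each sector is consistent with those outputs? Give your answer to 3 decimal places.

I − A =
  [   0.60    -0.05    -0.35]
  [  -0.30     0.65    -0.05]
  [  -0.15    -0.15     0.80]
d = (I − A) x:
  d_B = (+0.60)·975 + (-0.05)·750 + (-0.35)·600 = 337.500
  d_W = (-0.30)·975 + (+0.65)·750 + (-0.05)·600 = 165.000
  d_A = (-0.15)·975 + (-0.15)·750 + (+0.80)·600 = 221.250

d_B = 337.500, d_W = 165.000, d_A = 221.250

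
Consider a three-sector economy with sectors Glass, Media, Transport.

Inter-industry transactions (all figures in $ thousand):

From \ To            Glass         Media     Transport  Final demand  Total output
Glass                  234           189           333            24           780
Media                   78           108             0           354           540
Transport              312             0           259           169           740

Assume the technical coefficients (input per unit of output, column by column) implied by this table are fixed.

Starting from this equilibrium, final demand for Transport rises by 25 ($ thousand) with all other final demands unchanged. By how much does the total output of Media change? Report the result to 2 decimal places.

Technical coefficients a_ij = z_ij / X_j:
  a_GG = 234/780 = 0.30, a_MG = 78/780 = 0.10, a_TG = 312/780 = 0.40
  a_GM = 189/540 = 0.35, a_MM = 108/540 = 0.20, a_TM = 0/540 = 0.00
  a_GT = 333/740 = 0.45, a_MT = 0/740 = 0.00, a_TT = 259/740 = 0.35
I − A =
  [   0.70    -0.35    -0.45]
  [  -0.10     0.80     0.00]
  [  -0.40     0.00     0.65]
Cofactors of I−A, C_ij = (−1)^(i+j)·(minor ij) (rows/columns in the sector order above):
  C_11 = (0.80)(0.65) − (0.00)(0.00) = 0.5200
  C_12 = −[(-0.10)(0.65) − (0.00)(-0.40)] = 0.0650
  C_13 = (-0.10)(0.00) − (0.80)(-0.40) = 0.3200
  C_21 = −[(-0.35)(0.65) − (-0.45)(0.00)] = 0.2275
  C_22 = (0.70)(0.65) − (-0.45)(-0.40) = 0.2750
  C_23 = −[(0.70)(0.00) − (-0.35)(-0.40)] = 0.1400
  C_31 = (-0.35)(0.00) − (-0.45)(0.80) = 0.3600
  C_32 = −[(0.70)(0.00) − (-0.45)(-0.10)] = 0.0450
  C_33 = (0.70)(0.80) − (-0.35)(-0.10) = 0.5250
det(I−A) = Σ_j (I−A)_1j·C_1j = (0.70)(0.5200) + (-0.35)(0.0650) + (-0.45)(0.3200) = 0.19725
adj(I−A) = Cᵀ =
  [ 0.5200   0.2275   0.3600]
  [ 0.0650   0.2750   0.0450]
  [ 0.3200   0.1400   0.5250]
(I − A)⁻¹ = adj(I−A) / det(I−A) ≈
  [   2.6362     1.1534     1.8251]
  [   0.3295     1.3942     0.2281]
  [   1.6223     0.7098     2.6616]
Δx = (I − A)⁻¹ Δd with Δd having +25 in the Transport component and 0 elsewhere.
So Δx_M = L_MT · (+25), where L_MT = adj(I−A)_MT / det(I−A) = 0.0450 / 0.19725.
Δx_M = 0.0450 × (+25) / 0.19725 = 1.125 / 0.19725 ≈ 5.70.

Δx_M = 5.70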